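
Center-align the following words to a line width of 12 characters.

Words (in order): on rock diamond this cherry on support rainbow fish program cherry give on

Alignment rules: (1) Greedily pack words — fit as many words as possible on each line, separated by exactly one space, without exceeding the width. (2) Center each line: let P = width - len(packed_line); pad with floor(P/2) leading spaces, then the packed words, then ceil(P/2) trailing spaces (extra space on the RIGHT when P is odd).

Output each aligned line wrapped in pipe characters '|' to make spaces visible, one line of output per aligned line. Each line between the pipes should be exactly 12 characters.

Line 1: ['on', 'rock'] (min_width=7, slack=5)
Line 2: ['diamond', 'this'] (min_width=12, slack=0)
Line 3: ['cherry', 'on'] (min_width=9, slack=3)
Line 4: ['support'] (min_width=7, slack=5)
Line 5: ['rainbow', 'fish'] (min_width=12, slack=0)
Line 6: ['program'] (min_width=7, slack=5)
Line 7: ['cherry', 'give'] (min_width=11, slack=1)
Line 8: ['on'] (min_width=2, slack=10)

Answer: |  on rock   |
|diamond this|
| cherry on  |
|  support   |
|rainbow fish|
|  program   |
|cherry give |
|     on     |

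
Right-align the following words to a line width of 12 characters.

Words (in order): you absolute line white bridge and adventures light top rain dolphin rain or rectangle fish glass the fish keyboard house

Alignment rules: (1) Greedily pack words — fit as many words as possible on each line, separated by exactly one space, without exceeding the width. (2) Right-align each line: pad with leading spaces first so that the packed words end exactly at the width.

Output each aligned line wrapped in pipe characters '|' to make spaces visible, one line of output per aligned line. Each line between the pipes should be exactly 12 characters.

Answer: |you absolute|
|  line white|
|  bridge and|
|  adventures|
|   light top|
|rain dolphin|
|     rain or|
|   rectangle|
|  fish glass|
|    the fish|
|    keyboard|
|       house|

Derivation:
Line 1: ['you', 'absolute'] (min_width=12, slack=0)
Line 2: ['line', 'white'] (min_width=10, slack=2)
Line 3: ['bridge', 'and'] (min_width=10, slack=2)
Line 4: ['adventures'] (min_width=10, slack=2)
Line 5: ['light', 'top'] (min_width=9, slack=3)
Line 6: ['rain', 'dolphin'] (min_width=12, slack=0)
Line 7: ['rain', 'or'] (min_width=7, slack=5)
Line 8: ['rectangle'] (min_width=9, slack=3)
Line 9: ['fish', 'glass'] (min_width=10, slack=2)
Line 10: ['the', 'fish'] (min_width=8, slack=4)
Line 11: ['keyboard'] (min_width=8, slack=4)
Line 12: ['house'] (min_width=5, slack=7)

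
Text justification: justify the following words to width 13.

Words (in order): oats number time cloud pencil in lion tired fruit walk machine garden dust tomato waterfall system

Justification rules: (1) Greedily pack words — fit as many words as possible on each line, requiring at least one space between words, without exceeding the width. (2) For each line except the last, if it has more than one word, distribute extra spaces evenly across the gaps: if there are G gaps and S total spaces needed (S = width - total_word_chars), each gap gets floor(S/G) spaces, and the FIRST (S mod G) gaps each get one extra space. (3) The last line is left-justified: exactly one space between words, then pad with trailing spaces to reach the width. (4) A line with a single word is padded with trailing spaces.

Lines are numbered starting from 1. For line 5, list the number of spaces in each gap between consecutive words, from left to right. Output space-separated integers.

Answer: 4

Derivation:
Line 1: ['oats', 'number'] (min_width=11, slack=2)
Line 2: ['time', 'cloud'] (min_width=10, slack=3)
Line 3: ['pencil', 'in'] (min_width=9, slack=4)
Line 4: ['lion', 'tired'] (min_width=10, slack=3)
Line 5: ['fruit', 'walk'] (min_width=10, slack=3)
Line 6: ['machine'] (min_width=7, slack=6)
Line 7: ['garden', 'dust'] (min_width=11, slack=2)
Line 8: ['tomato'] (min_width=6, slack=7)
Line 9: ['waterfall'] (min_width=9, slack=4)
Line 10: ['system'] (min_width=6, slack=7)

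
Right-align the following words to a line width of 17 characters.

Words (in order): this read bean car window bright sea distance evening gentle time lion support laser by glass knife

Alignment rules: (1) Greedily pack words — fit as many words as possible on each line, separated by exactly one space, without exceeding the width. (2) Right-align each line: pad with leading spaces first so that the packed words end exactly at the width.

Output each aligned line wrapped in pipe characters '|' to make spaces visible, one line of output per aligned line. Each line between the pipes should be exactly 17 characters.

Line 1: ['this', 'read', 'bean'] (min_width=14, slack=3)
Line 2: ['car', 'window', 'bright'] (min_width=17, slack=0)
Line 3: ['sea', 'distance'] (min_width=12, slack=5)
Line 4: ['evening', 'gentle'] (min_width=14, slack=3)
Line 5: ['time', 'lion', 'support'] (min_width=17, slack=0)
Line 6: ['laser', 'by', 'glass'] (min_width=14, slack=3)
Line 7: ['knife'] (min_width=5, slack=12)

Answer: |   this read bean|
|car window bright|
|     sea distance|
|   evening gentle|
|time lion support|
|   laser by glass|
|            knife|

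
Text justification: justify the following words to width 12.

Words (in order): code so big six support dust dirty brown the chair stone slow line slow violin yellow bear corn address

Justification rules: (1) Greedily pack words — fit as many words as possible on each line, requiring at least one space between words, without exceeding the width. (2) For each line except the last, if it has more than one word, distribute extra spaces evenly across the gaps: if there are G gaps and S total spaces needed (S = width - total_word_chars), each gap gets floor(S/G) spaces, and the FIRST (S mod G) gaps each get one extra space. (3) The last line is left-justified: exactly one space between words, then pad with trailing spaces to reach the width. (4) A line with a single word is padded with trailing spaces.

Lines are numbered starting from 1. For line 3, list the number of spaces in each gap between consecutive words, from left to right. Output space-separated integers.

Answer: 3

Derivation:
Line 1: ['code', 'so', 'big'] (min_width=11, slack=1)
Line 2: ['six', 'support'] (min_width=11, slack=1)
Line 3: ['dust', 'dirty'] (min_width=10, slack=2)
Line 4: ['brown', 'the'] (min_width=9, slack=3)
Line 5: ['chair', 'stone'] (min_width=11, slack=1)
Line 6: ['slow', 'line'] (min_width=9, slack=3)
Line 7: ['slow', 'violin'] (min_width=11, slack=1)
Line 8: ['yellow', 'bear'] (min_width=11, slack=1)
Line 9: ['corn', 'address'] (min_width=12, slack=0)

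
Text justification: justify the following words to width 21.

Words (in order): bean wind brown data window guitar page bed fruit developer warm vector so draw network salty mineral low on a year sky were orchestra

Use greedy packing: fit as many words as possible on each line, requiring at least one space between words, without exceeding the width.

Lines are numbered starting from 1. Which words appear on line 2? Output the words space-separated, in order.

Line 1: ['bean', 'wind', 'brown', 'data'] (min_width=20, slack=1)
Line 2: ['window', 'guitar', 'page'] (min_width=18, slack=3)
Line 3: ['bed', 'fruit', 'developer'] (min_width=19, slack=2)
Line 4: ['warm', 'vector', 'so', 'draw'] (min_width=19, slack=2)
Line 5: ['network', 'salty', 'mineral'] (min_width=21, slack=0)
Line 6: ['low', 'on', 'a', 'year', 'sky'] (min_width=17, slack=4)
Line 7: ['were', 'orchestra'] (min_width=14, slack=7)

Answer: window guitar page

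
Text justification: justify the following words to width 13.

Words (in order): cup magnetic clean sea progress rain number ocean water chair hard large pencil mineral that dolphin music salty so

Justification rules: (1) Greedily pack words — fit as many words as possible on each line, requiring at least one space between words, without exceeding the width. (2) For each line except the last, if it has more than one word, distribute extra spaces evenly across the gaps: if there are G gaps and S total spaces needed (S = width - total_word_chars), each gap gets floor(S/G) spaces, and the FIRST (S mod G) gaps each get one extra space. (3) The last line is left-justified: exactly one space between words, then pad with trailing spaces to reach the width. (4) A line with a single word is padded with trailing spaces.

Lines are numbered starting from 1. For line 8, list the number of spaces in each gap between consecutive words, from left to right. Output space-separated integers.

Line 1: ['cup', 'magnetic'] (min_width=12, slack=1)
Line 2: ['clean', 'sea'] (min_width=9, slack=4)
Line 3: ['progress', 'rain'] (min_width=13, slack=0)
Line 4: ['number', 'ocean'] (min_width=12, slack=1)
Line 5: ['water', 'chair'] (min_width=11, slack=2)
Line 6: ['hard', 'large'] (min_width=10, slack=3)
Line 7: ['pencil'] (min_width=6, slack=7)
Line 8: ['mineral', 'that'] (min_width=12, slack=1)
Line 9: ['dolphin', 'music'] (min_width=13, slack=0)
Line 10: ['salty', 'so'] (min_width=8, slack=5)

Answer: 2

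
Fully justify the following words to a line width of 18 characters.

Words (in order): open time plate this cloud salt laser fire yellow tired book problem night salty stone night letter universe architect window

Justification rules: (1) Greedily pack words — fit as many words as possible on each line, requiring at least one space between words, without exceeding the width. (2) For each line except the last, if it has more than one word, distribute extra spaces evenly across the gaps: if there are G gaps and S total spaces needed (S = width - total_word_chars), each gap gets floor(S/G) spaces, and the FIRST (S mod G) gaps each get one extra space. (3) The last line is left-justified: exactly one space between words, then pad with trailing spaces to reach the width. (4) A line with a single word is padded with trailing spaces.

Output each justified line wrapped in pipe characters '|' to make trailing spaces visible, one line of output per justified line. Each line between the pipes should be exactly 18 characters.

Answer: |open   time  plate|
|this   cloud  salt|
|laser  fire yellow|
|tired book problem|
|night  salty stone|
|night       letter|
|universe architect|
|window            |

Derivation:
Line 1: ['open', 'time', 'plate'] (min_width=15, slack=3)
Line 2: ['this', 'cloud', 'salt'] (min_width=15, slack=3)
Line 3: ['laser', 'fire', 'yellow'] (min_width=17, slack=1)
Line 4: ['tired', 'book', 'problem'] (min_width=18, slack=0)
Line 5: ['night', 'salty', 'stone'] (min_width=17, slack=1)
Line 6: ['night', 'letter'] (min_width=12, slack=6)
Line 7: ['universe', 'architect'] (min_width=18, slack=0)
Line 8: ['window'] (min_width=6, slack=12)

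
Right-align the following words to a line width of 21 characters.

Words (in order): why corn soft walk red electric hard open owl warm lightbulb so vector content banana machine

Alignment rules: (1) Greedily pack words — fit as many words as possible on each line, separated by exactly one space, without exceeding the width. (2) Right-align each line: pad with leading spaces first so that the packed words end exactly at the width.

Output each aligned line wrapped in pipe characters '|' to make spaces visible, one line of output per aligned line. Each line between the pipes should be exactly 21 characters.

Line 1: ['why', 'corn', 'soft', 'walk'] (min_width=18, slack=3)
Line 2: ['red', 'electric', 'hard'] (min_width=17, slack=4)
Line 3: ['open', 'owl', 'warm'] (min_width=13, slack=8)
Line 4: ['lightbulb', 'so', 'vector'] (min_width=19, slack=2)
Line 5: ['content', 'banana'] (min_width=14, slack=7)
Line 6: ['machine'] (min_width=7, slack=14)

Answer: |   why corn soft walk|
|    red electric hard|
|        open owl warm|
|  lightbulb so vector|
|       content banana|
|              machine|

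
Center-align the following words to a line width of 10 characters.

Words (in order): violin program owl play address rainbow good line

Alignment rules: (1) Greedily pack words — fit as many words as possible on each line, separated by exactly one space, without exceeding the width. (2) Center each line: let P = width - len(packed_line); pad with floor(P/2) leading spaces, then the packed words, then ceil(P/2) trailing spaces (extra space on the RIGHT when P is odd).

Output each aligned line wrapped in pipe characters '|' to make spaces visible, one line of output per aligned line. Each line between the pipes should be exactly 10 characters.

Answer: |  violin  |
| program  |
| owl play |
| address  |
| rainbow  |
|good line |

Derivation:
Line 1: ['violin'] (min_width=6, slack=4)
Line 2: ['program'] (min_width=7, slack=3)
Line 3: ['owl', 'play'] (min_width=8, slack=2)
Line 4: ['address'] (min_width=7, slack=3)
Line 5: ['rainbow'] (min_width=7, slack=3)
Line 6: ['good', 'line'] (min_width=9, slack=1)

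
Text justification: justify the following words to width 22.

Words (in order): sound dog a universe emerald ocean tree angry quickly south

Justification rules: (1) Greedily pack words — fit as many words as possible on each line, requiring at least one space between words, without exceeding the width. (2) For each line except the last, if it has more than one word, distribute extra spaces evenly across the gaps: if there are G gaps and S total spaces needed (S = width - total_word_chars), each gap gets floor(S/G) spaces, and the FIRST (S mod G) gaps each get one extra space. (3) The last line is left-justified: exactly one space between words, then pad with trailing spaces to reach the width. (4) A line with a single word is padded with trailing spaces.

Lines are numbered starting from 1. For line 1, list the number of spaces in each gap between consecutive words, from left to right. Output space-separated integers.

Line 1: ['sound', 'dog', 'a', 'universe'] (min_width=20, slack=2)
Line 2: ['emerald', 'ocean', 'tree'] (min_width=18, slack=4)
Line 3: ['angry', 'quickly', 'south'] (min_width=19, slack=3)

Answer: 2 2 1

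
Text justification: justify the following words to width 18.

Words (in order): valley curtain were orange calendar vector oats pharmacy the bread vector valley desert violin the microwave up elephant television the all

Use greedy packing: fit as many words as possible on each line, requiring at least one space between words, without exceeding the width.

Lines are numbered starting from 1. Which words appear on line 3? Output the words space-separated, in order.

Answer: calendar vector

Derivation:
Line 1: ['valley', 'curtain'] (min_width=14, slack=4)
Line 2: ['were', 'orange'] (min_width=11, slack=7)
Line 3: ['calendar', 'vector'] (min_width=15, slack=3)
Line 4: ['oats', 'pharmacy', 'the'] (min_width=17, slack=1)
Line 5: ['bread', 'vector'] (min_width=12, slack=6)
Line 6: ['valley', 'desert'] (min_width=13, slack=5)
Line 7: ['violin', 'the'] (min_width=10, slack=8)
Line 8: ['microwave', 'up'] (min_width=12, slack=6)
Line 9: ['elephant'] (min_width=8, slack=10)
Line 10: ['television', 'the', 'all'] (min_width=18, slack=0)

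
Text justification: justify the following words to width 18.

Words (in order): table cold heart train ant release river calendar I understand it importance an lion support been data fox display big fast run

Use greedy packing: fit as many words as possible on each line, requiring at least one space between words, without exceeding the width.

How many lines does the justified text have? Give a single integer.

Answer: 8

Derivation:
Line 1: ['table', 'cold', 'heart'] (min_width=16, slack=2)
Line 2: ['train', 'ant', 'release'] (min_width=17, slack=1)
Line 3: ['river', 'calendar', 'I'] (min_width=16, slack=2)
Line 4: ['understand', 'it'] (min_width=13, slack=5)
Line 5: ['importance', 'an', 'lion'] (min_width=18, slack=0)
Line 6: ['support', 'been', 'data'] (min_width=17, slack=1)
Line 7: ['fox', 'display', 'big'] (min_width=15, slack=3)
Line 8: ['fast', 'run'] (min_width=8, slack=10)
Total lines: 8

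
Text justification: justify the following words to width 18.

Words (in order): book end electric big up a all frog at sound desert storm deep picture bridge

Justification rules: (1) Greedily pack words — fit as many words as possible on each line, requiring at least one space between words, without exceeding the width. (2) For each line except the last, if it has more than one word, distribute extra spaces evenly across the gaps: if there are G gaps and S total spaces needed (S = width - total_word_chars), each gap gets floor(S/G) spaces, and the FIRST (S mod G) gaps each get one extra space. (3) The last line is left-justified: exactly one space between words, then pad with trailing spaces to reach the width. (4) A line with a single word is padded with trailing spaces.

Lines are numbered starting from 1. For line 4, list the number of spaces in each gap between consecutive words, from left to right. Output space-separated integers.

Answer: 1 1

Derivation:
Line 1: ['book', 'end', 'electric'] (min_width=17, slack=1)
Line 2: ['big', 'up', 'a', 'all', 'frog'] (min_width=17, slack=1)
Line 3: ['at', 'sound', 'desert'] (min_width=15, slack=3)
Line 4: ['storm', 'deep', 'picture'] (min_width=18, slack=0)
Line 5: ['bridge'] (min_width=6, slack=12)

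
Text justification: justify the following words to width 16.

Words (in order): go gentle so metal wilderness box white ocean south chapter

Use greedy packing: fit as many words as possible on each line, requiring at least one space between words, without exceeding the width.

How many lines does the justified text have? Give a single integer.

Line 1: ['go', 'gentle', 'so'] (min_width=12, slack=4)
Line 2: ['metal', 'wilderness'] (min_width=16, slack=0)
Line 3: ['box', 'white', 'ocean'] (min_width=15, slack=1)
Line 4: ['south', 'chapter'] (min_width=13, slack=3)
Total lines: 4

Answer: 4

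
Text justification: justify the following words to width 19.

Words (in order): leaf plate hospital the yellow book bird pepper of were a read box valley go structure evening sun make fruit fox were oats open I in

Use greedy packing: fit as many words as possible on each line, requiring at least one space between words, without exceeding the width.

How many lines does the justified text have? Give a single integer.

Line 1: ['leaf', 'plate', 'hospital'] (min_width=19, slack=0)
Line 2: ['the', 'yellow', 'book'] (min_width=15, slack=4)
Line 3: ['bird', 'pepper', 'of', 'were'] (min_width=19, slack=0)
Line 4: ['a', 'read', 'box', 'valley'] (min_width=17, slack=2)
Line 5: ['go', 'structure'] (min_width=12, slack=7)
Line 6: ['evening', 'sun', 'make'] (min_width=16, slack=3)
Line 7: ['fruit', 'fox', 'were', 'oats'] (min_width=19, slack=0)
Line 8: ['open', 'I', 'in'] (min_width=9, slack=10)
Total lines: 8

Answer: 8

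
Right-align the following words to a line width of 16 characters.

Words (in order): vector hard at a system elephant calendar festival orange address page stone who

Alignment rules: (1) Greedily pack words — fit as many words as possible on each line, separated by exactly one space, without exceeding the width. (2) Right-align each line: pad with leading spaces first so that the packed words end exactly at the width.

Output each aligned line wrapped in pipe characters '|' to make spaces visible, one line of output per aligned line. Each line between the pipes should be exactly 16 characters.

Answer: |vector hard at a|
| system elephant|
|        calendar|
| festival orange|
|    address page|
|       stone who|

Derivation:
Line 1: ['vector', 'hard', 'at', 'a'] (min_width=16, slack=0)
Line 2: ['system', 'elephant'] (min_width=15, slack=1)
Line 3: ['calendar'] (min_width=8, slack=8)
Line 4: ['festival', 'orange'] (min_width=15, slack=1)
Line 5: ['address', 'page'] (min_width=12, slack=4)
Line 6: ['stone', 'who'] (min_width=9, slack=7)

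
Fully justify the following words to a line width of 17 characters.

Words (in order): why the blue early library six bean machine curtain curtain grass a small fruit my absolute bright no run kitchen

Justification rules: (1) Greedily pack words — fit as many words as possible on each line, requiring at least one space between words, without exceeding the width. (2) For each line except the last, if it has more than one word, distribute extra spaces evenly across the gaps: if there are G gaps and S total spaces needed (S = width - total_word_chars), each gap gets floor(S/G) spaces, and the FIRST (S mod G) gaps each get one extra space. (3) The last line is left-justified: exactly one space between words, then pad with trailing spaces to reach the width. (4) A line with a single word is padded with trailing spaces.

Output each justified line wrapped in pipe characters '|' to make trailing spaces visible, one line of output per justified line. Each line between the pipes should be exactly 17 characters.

Line 1: ['why', 'the', 'blue'] (min_width=12, slack=5)
Line 2: ['early', 'library', 'six'] (min_width=17, slack=0)
Line 3: ['bean', 'machine'] (min_width=12, slack=5)
Line 4: ['curtain', 'curtain'] (min_width=15, slack=2)
Line 5: ['grass', 'a', 'small'] (min_width=13, slack=4)
Line 6: ['fruit', 'my', 'absolute'] (min_width=17, slack=0)
Line 7: ['bright', 'no', 'run'] (min_width=13, slack=4)
Line 8: ['kitchen'] (min_width=7, slack=10)

Answer: |why    the   blue|
|early library six|
|bean      machine|
|curtain   curtain|
|grass   a   small|
|fruit my absolute|
|bright   no   run|
|kitchen          |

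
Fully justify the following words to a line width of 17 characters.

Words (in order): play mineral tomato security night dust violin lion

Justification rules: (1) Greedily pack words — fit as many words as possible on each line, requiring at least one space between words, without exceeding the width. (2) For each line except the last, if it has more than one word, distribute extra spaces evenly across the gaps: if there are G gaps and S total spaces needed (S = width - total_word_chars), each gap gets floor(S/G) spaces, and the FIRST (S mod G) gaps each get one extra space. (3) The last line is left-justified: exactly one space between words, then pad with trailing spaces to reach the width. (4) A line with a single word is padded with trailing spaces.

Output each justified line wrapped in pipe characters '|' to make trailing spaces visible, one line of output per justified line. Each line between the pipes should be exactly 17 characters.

Answer: |play      mineral|
|tomato   security|
|night dust violin|
|lion             |

Derivation:
Line 1: ['play', 'mineral'] (min_width=12, slack=5)
Line 2: ['tomato', 'security'] (min_width=15, slack=2)
Line 3: ['night', 'dust', 'violin'] (min_width=17, slack=0)
Line 4: ['lion'] (min_width=4, slack=13)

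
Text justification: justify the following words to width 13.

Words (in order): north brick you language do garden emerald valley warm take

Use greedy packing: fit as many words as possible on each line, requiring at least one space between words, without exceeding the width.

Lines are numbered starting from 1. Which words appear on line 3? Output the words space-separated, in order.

Answer: do garden

Derivation:
Line 1: ['north', 'brick'] (min_width=11, slack=2)
Line 2: ['you', 'language'] (min_width=12, slack=1)
Line 3: ['do', 'garden'] (min_width=9, slack=4)
Line 4: ['emerald'] (min_width=7, slack=6)
Line 5: ['valley', 'warm'] (min_width=11, slack=2)
Line 6: ['take'] (min_width=4, slack=9)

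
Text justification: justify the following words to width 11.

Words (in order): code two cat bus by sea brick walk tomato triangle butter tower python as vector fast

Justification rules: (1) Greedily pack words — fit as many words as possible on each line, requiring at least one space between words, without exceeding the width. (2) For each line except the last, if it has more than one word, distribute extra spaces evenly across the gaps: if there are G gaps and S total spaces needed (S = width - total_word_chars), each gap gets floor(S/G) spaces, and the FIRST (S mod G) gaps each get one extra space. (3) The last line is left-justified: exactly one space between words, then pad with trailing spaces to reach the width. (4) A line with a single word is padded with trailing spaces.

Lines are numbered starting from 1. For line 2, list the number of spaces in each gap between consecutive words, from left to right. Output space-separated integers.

Answer: 2 1

Derivation:
Line 1: ['code', 'two'] (min_width=8, slack=3)
Line 2: ['cat', 'bus', 'by'] (min_width=10, slack=1)
Line 3: ['sea', 'brick'] (min_width=9, slack=2)
Line 4: ['walk', 'tomato'] (min_width=11, slack=0)
Line 5: ['triangle'] (min_width=8, slack=3)
Line 6: ['butter'] (min_width=6, slack=5)
Line 7: ['tower'] (min_width=5, slack=6)
Line 8: ['python', 'as'] (min_width=9, slack=2)
Line 9: ['vector', 'fast'] (min_width=11, slack=0)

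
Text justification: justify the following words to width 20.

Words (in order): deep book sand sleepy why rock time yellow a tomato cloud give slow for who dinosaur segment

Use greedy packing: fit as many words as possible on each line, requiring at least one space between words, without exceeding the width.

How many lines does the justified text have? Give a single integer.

Line 1: ['deep', 'book', 'sand'] (min_width=14, slack=6)
Line 2: ['sleepy', 'why', 'rock', 'time'] (min_width=20, slack=0)
Line 3: ['yellow', 'a', 'tomato'] (min_width=15, slack=5)
Line 4: ['cloud', 'give', 'slow', 'for'] (min_width=19, slack=1)
Line 5: ['who', 'dinosaur', 'segment'] (min_width=20, slack=0)
Total lines: 5

Answer: 5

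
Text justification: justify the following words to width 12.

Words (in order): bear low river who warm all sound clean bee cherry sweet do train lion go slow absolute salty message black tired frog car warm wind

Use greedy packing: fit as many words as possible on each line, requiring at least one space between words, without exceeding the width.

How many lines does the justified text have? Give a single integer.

Line 1: ['bear', 'low'] (min_width=8, slack=4)
Line 2: ['river', 'who'] (min_width=9, slack=3)
Line 3: ['warm', 'all'] (min_width=8, slack=4)
Line 4: ['sound', 'clean'] (min_width=11, slack=1)
Line 5: ['bee', 'cherry'] (min_width=10, slack=2)
Line 6: ['sweet', 'do'] (min_width=8, slack=4)
Line 7: ['train', 'lion'] (min_width=10, slack=2)
Line 8: ['go', 'slow'] (min_width=7, slack=5)
Line 9: ['absolute'] (min_width=8, slack=4)
Line 10: ['salty'] (min_width=5, slack=7)
Line 11: ['message'] (min_width=7, slack=5)
Line 12: ['black', 'tired'] (min_width=11, slack=1)
Line 13: ['frog', 'car'] (min_width=8, slack=4)
Line 14: ['warm', 'wind'] (min_width=9, slack=3)
Total lines: 14

Answer: 14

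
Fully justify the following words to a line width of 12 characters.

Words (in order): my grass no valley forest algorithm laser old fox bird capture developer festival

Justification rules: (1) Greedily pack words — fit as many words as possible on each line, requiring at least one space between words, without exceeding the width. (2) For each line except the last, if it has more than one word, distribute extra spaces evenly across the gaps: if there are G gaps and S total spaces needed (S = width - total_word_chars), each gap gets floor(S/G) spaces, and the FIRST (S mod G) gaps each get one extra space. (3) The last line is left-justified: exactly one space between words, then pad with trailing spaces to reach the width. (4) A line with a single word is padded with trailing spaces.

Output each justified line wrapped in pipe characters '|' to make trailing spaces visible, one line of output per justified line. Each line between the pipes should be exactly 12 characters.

Line 1: ['my', 'grass', 'no'] (min_width=11, slack=1)
Line 2: ['valley'] (min_width=6, slack=6)
Line 3: ['forest'] (min_width=6, slack=6)
Line 4: ['algorithm'] (min_width=9, slack=3)
Line 5: ['laser', 'old'] (min_width=9, slack=3)
Line 6: ['fox', 'bird'] (min_width=8, slack=4)
Line 7: ['capture'] (min_width=7, slack=5)
Line 8: ['developer'] (min_width=9, slack=3)
Line 9: ['festival'] (min_width=8, slack=4)

Answer: |my  grass no|
|valley      |
|forest      |
|algorithm   |
|laser    old|
|fox     bird|
|capture     |
|developer   |
|festival    |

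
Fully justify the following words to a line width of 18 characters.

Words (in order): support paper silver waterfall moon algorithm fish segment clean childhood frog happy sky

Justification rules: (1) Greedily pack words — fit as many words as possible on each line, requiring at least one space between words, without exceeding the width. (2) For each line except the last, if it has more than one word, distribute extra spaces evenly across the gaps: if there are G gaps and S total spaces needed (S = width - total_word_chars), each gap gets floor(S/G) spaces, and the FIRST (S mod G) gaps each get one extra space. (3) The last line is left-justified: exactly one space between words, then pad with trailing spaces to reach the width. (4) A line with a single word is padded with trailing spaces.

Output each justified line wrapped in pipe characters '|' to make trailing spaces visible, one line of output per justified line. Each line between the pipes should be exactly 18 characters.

Line 1: ['support', 'paper'] (min_width=13, slack=5)
Line 2: ['silver', 'waterfall'] (min_width=16, slack=2)
Line 3: ['moon', 'algorithm'] (min_width=14, slack=4)
Line 4: ['fish', 'segment', 'clean'] (min_width=18, slack=0)
Line 5: ['childhood', 'frog'] (min_width=14, slack=4)
Line 6: ['happy', 'sky'] (min_width=9, slack=9)

Answer: |support      paper|
|silver   waterfall|
|moon     algorithm|
|fish segment clean|
|childhood     frog|
|happy sky         |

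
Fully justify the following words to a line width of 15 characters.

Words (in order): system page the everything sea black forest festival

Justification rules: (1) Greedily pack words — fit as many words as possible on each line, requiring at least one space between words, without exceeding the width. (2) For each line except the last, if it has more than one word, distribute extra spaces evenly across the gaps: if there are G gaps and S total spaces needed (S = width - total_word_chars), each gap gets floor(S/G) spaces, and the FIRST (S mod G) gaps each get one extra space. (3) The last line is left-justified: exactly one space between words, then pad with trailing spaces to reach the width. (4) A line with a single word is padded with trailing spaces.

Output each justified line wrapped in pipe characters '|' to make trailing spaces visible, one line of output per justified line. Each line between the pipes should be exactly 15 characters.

Line 1: ['system', 'page', 'the'] (min_width=15, slack=0)
Line 2: ['everything', 'sea'] (min_width=14, slack=1)
Line 3: ['black', 'forest'] (min_width=12, slack=3)
Line 4: ['festival'] (min_width=8, slack=7)

Answer: |system page the|
|everything  sea|
|black    forest|
|festival       |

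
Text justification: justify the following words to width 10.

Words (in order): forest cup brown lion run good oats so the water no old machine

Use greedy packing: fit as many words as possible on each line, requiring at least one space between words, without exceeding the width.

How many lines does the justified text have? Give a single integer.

Answer: 7

Derivation:
Line 1: ['forest', 'cup'] (min_width=10, slack=0)
Line 2: ['brown', 'lion'] (min_width=10, slack=0)
Line 3: ['run', 'good'] (min_width=8, slack=2)
Line 4: ['oats', 'so'] (min_width=7, slack=3)
Line 5: ['the', 'water'] (min_width=9, slack=1)
Line 6: ['no', 'old'] (min_width=6, slack=4)
Line 7: ['machine'] (min_width=7, slack=3)
Total lines: 7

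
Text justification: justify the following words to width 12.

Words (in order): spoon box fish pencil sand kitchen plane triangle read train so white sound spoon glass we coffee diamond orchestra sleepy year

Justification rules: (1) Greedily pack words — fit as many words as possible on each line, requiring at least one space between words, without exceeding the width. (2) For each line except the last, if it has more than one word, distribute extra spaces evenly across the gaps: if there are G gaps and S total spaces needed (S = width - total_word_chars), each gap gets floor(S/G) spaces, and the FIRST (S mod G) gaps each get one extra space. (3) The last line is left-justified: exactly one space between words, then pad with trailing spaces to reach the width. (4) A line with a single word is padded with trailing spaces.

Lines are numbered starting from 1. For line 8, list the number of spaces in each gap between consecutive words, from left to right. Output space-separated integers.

Line 1: ['spoon', 'box'] (min_width=9, slack=3)
Line 2: ['fish', 'pencil'] (min_width=11, slack=1)
Line 3: ['sand', 'kitchen'] (min_width=12, slack=0)
Line 4: ['plane'] (min_width=5, slack=7)
Line 5: ['triangle'] (min_width=8, slack=4)
Line 6: ['read', 'train'] (min_width=10, slack=2)
Line 7: ['so', 'white'] (min_width=8, slack=4)
Line 8: ['sound', 'spoon'] (min_width=11, slack=1)
Line 9: ['glass', 'we'] (min_width=8, slack=4)
Line 10: ['coffee'] (min_width=6, slack=6)
Line 11: ['diamond'] (min_width=7, slack=5)
Line 12: ['orchestra'] (min_width=9, slack=3)
Line 13: ['sleepy', 'year'] (min_width=11, slack=1)

Answer: 2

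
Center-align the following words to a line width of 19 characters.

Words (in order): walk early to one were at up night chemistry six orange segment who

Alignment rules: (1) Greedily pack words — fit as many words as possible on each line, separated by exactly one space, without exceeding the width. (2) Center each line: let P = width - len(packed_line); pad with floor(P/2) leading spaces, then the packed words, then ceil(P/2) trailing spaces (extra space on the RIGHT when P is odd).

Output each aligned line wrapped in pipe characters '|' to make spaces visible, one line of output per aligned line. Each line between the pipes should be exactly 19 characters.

Answer: | walk early to one |
| were at up night  |
|   chemistry six   |
|orange segment who |

Derivation:
Line 1: ['walk', 'early', 'to', 'one'] (min_width=17, slack=2)
Line 2: ['were', 'at', 'up', 'night'] (min_width=16, slack=3)
Line 3: ['chemistry', 'six'] (min_width=13, slack=6)
Line 4: ['orange', 'segment', 'who'] (min_width=18, slack=1)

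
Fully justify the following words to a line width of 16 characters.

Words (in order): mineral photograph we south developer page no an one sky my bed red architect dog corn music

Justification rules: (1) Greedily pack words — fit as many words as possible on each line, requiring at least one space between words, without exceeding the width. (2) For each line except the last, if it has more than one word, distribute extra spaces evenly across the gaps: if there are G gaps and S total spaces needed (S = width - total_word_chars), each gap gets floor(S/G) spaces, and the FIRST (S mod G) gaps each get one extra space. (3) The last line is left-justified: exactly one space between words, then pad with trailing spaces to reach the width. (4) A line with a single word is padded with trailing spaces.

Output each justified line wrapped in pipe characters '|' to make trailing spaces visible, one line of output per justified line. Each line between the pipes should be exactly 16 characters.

Answer: |mineral         |
|photograph    we|
|south  developer|
|page  no  an one|
|sky  my  bed red|
|architect    dog|
|corn music      |

Derivation:
Line 1: ['mineral'] (min_width=7, slack=9)
Line 2: ['photograph', 'we'] (min_width=13, slack=3)
Line 3: ['south', 'developer'] (min_width=15, slack=1)
Line 4: ['page', 'no', 'an', 'one'] (min_width=14, slack=2)
Line 5: ['sky', 'my', 'bed', 'red'] (min_width=14, slack=2)
Line 6: ['architect', 'dog'] (min_width=13, slack=3)
Line 7: ['corn', 'music'] (min_width=10, slack=6)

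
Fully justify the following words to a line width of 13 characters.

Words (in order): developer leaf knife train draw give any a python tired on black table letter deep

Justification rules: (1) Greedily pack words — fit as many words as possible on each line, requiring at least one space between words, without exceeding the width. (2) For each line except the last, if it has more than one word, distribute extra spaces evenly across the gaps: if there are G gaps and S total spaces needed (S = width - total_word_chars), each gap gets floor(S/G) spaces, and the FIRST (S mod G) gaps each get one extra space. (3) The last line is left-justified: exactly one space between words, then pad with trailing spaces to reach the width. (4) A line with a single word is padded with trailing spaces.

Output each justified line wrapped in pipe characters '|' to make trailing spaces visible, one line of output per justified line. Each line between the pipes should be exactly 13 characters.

Answer: |developer    |
|leaf    knife|
|train    draw|
|give   any  a|
|python  tired|
|on      black|
|table  letter|
|deep         |

Derivation:
Line 1: ['developer'] (min_width=9, slack=4)
Line 2: ['leaf', 'knife'] (min_width=10, slack=3)
Line 3: ['train', 'draw'] (min_width=10, slack=3)
Line 4: ['give', 'any', 'a'] (min_width=10, slack=3)
Line 5: ['python', 'tired'] (min_width=12, slack=1)
Line 6: ['on', 'black'] (min_width=8, slack=5)
Line 7: ['table', 'letter'] (min_width=12, slack=1)
Line 8: ['deep'] (min_width=4, slack=9)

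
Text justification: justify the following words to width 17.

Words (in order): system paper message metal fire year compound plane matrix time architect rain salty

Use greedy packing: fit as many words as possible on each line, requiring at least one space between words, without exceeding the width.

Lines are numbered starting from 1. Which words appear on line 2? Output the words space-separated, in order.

Answer: message metal

Derivation:
Line 1: ['system', 'paper'] (min_width=12, slack=5)
Line 2: ['message', 'metal'] (min_width=13, slack=4)
Line 3: ['fire', 'year'] (min_width=9, slack=8)
Line 4: ['compound', 'plane'] (min_width=14, slack=3)
Line 5: ['matrix', 'time'] (min_width=11, slack=6)
Line 6: ['architect', 'rain'] (min_width=14, slack=3)
Line 7: ['salty'] (min_width=5, slack=12)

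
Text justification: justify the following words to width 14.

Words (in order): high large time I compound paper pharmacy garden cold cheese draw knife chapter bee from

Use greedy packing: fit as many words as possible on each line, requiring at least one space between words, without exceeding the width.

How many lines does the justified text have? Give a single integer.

Answer: 8

Derivation:
Line 1: ['high', 'large'] (min_width=10, slack=4)
Line 2: ['time', 'I'] (min_width=6, slack=8)
Line 3: ['compound', 'paper'] (min_width=14, slack=0)
Line 4: ['pharmacy'] (min_width=8, slack=6)
Line 5: ['garden', 'cold'] (min_width=11, slack=3)
Line 6: ['cheese', 'draw'] (min_width=11, slack=3)
Line 7: ['knife', 'chapter'] (min_width=13, slack=1)
Line 8: ['bee', 'from'] (min_width=8, slack=6)
Total lines: 8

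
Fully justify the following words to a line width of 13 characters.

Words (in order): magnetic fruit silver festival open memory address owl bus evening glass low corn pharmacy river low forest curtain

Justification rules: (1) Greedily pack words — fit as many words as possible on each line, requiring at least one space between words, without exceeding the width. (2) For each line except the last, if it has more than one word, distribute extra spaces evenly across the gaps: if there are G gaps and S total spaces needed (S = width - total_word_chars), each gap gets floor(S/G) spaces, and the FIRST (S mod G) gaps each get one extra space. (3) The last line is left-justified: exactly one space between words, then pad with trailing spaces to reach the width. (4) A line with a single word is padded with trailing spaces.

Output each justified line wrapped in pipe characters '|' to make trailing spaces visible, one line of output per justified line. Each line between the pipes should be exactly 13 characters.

Line 1: ['magnetic'] (min_width=8, slack=5)
Line 2: ['fruit', 'silver'] (min_width=12, slack=1)
Line 3: ['festival', 'open'] (min_width=13, slack=0)
Line 4: ['memory'] (min_width=6, slack=7)
Line 5: ['address', 'owl'] (min_width=11, slack=2)
Line 6: ['bus', 'evening'] (min_width=11, slack=2)
Line 7: ['glass', 'low'] (min_width=9, slack=4)
Line 8: ['corn', 'pharmacy'] (min_width=13, slack=0)
Line 9: ['river', 'low'] (min_width=9, slack=4)
Line 10: ['forest'] (min_width=6, slack=7)
Line 11: ['curtain'] (min_width=7, slack=6)

Answer: |magnetic     |
|fruit  silver|
|festival open|
|memory       |
|address   owl|
|bus   evening|
|glass     low|
|corn pharmacy|
|river     low|
|forest       |
|curtain      |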